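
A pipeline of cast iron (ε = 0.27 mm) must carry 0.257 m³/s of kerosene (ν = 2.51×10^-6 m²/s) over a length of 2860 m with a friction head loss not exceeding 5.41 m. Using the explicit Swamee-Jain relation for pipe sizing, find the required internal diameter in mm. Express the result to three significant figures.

Swamee-Jain (Type III): D = 0.66·[ε^1.25·(LQ²/(gh_f))^4.75 + ν·Q^9.4·(L/(gh_f))^5.2]^0.04
LQ²/(gh_f) = 3.559; L/(gh_f) = 53.89
Term 1 = ε^1.25·(…)^4.75 = 0.0144; Term 2 = ν·Q^9.4·(…)^5.2 = 0.00719
D = 0.66·(0.0144 + 0.00719)^0.04 = 0.5661 m = 566 mm
Check: V = 1.02 m/s, Re = 2.30×10^5, f = 0.01858, h_f = 4.99 m ≈ 5.41 m ✓

D ≈ 566 mm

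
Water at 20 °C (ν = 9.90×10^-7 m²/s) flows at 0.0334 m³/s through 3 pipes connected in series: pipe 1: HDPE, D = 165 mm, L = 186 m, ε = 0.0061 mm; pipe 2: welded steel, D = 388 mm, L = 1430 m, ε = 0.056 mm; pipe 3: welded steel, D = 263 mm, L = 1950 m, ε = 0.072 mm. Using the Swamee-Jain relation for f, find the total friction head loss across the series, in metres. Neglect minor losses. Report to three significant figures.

Pipe 1: V = 1.562 m/s, Re = 2.60×10^5, ε/D = 3.70×10^-5, f = 0.01515, h_1 = f(L/D)V²/2g = 2.124 m
Pipe 2: V = 0.2825 m/s, Re = 1.11×10^5, ε/D = 1.44×10^-4, f = 0.01837, h_2 = f(L/D)V²/2g = 0.2754 m
Pipe 3: V = 0.6148 m/s, Re = 1.63×10^5, ε/D = 2.74×10^-4, f = 0.01807, h_3 = f(L/D)V²/2g = 2.581 m
Series → Q common, losses add: H = Σh = 4.981 m

H ≈ 4.98 m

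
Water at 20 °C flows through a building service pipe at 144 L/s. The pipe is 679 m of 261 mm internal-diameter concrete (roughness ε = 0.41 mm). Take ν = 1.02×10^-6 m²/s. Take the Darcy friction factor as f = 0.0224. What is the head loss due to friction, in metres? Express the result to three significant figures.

V = 4Q/(πD²) = 4·0.144/(π·0.261²) = 2.691 m/s
h_f = f(L/D)V²/(2g) = 0.02240·(679/0.261)·2.691²/(2·9.81) = 21.52 m

h_f ≈ 21.5 m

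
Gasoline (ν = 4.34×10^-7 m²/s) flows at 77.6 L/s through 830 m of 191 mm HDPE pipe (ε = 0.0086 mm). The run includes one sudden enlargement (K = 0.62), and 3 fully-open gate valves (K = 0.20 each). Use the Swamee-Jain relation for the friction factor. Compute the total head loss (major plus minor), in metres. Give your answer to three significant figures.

V = 4Q/(πD²) = 2.708 m/s; V²/2g = 0.3739 m
Re = 1.19×10^6, ε/D = 4.50×10^-5 → f = 0.01235 (Swamee-Jain)
Major: h_f = f(L/D)·V²/2g = 0.01235·4346·0.3739 = 20.06 m
Minor: ΣK = 1.22; h_m = ΣK·V²/2g = 0.4561 m
Total H_L = 20.06 + 0.4561 = 20.52 m

H_L ≈ 20.5 m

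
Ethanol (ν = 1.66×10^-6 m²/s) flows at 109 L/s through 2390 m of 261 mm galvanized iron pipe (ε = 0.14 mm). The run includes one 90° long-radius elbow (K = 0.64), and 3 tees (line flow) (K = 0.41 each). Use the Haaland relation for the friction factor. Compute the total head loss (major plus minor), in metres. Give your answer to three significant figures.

H_L ≈ 35.7 m

V = 4Q/(πD²) = 2.037 m/s; V²/2g = 0.2115 m
Re = 3.20×10^5, ε/D = 5.36×10^-4 → f = 0.01821 (Haaland)
Major: h_f = f(L/D)·V²/2g = 0.01821·9157·0.2115 = 35.27 m
Minor: ΣK = 1.87; h_m = ΣK·V²/2g = 0.3956 m
Total H_L = 35.27 + 0.3956 = 35.67 m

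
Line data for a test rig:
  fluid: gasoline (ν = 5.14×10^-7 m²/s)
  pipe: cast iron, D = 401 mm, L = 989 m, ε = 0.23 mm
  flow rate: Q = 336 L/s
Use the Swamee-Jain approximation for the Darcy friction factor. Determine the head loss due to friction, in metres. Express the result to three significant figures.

V = 4Q/(πD²) = 4·0.336/(π·0.401²) = 2.660 m/s
Re = VD/ν = 2.660·0.401/5.14×10^-7 = 2.08×10^6 → turbulent
ε/D = 0.23/401 = 5.74×10^-4
Swamee-Jain: f = 0.01752
h_f = f(L/D)V²/(2g) = 0.01752·(989/0.401)·2.660²/(2·9.81) = 15.59 m

h_f ≈ 15.6 m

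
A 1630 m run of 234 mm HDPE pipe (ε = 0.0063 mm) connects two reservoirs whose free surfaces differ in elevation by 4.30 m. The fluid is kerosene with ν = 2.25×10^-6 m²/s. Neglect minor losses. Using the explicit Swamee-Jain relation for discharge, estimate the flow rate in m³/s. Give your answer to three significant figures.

Q ≈ 0.0345 m³/s

Swamee-Jain (Type II): Q = -0.965·√(gD⁵h_f/L)·ln[ε/(3.7D) + √(3.17ν²L/(gD³h_f))]
√(gD⁵h_f/L) = √(9.81·0.234⁵·4.30/1630) = 0.004261
ε/(3.7D) = 7.28×10^-6; √(3.17ν²L/(gD³h_f)) = 2.20×10^-4
Q = -0.965·0.004261·ln(2.273×10^-4) = 0.03450 m³/s
Check: V = 0.802 m/s, Re = 8.34×10^4, f = 0.01871, h_f = 4.27 m ≈ 4.30 m ✓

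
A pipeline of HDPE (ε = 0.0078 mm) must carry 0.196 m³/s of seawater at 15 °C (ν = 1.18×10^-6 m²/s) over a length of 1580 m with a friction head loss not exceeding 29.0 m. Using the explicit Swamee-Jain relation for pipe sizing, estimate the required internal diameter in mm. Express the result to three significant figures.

Swamee-Jain (Type III): D = 0.66·[ε^1.25·(LQ²/(gh_f))^4.75 + ν·Q^9.4·(L/(gh_f))^5.2]^0.04
LQ²/(gh_f) = 0.2134; L/(gh_f) = 5.554
Term 1 = ε^1.25·(…)^4.75 = 2.68×10^-10; Term 2 = ν·Q^9.4·(…)^5.2 = 1.95×10^-9
D = 0.66·(2.68×10^-10 + 1.95×10^-9)^0.04 = 0.2975 m = 297 mm
Check: V = 2.82 m/s, Re = 7.11×10^5, f = 0.01281, h_f = 27.6 m ≈ 29.0 m ✓

D ≈ 297 mm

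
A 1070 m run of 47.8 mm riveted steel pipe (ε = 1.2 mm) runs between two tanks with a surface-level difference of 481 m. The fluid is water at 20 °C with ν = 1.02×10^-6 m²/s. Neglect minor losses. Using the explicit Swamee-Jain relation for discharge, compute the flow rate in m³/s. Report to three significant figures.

Swamee-Jain (Type II): Q = -0.965·√(gD⁵h_f/L)·ln[ε/(3.7D) + √(3.17ν²L/(gD³h_f))]
√(gD⁵h_f/L) = √(9.81·0.0478⁵·481/1070) = 0.001049
ε/(3.7D) = 0.00679; √(3.17ν²L/(gD³h_f)) = 8.28×10^-5
Q = -0.965·0.001049·ln(0.006868) = 0.005042 m³/s
Check: V = 2.81 m/s, Re = 1.32×10^5, f = 0.05361, h_f = 483 m ≈ 481 m ✓

Q ≈ 0.00504 m³/s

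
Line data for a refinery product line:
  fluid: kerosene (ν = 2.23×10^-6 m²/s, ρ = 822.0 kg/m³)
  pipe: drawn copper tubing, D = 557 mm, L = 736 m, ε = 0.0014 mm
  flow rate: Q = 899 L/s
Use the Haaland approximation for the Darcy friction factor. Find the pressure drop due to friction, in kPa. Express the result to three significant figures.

Δp ≈ 87.1 kPa

V = 4Q/(πD²) = 4·0.899/(π·0.557²) = 3.689 m/s
Re = VD/ν = 3.689·0.557/2.23×10^-6 = 9.22×10^5 → turbulent
ε/D = 0.0014/557 = 2.51×10^-6
Haaland: f = 0.01179
h_f = f(L/D)V²/(2g) = 0.01179·(736/0.557)·3.689²/(2·9.81) = 10.80 m
Δp = ρg·h_f = 822.0·9.81·10.80 = 87.12 kPa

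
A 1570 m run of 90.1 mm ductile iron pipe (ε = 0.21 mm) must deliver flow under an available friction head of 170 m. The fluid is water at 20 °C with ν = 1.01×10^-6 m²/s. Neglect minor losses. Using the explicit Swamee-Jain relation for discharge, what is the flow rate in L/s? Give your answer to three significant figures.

Q ≈ 17.6 L/s

Swamee-Jain (Type II): Q = -0.965·√(gD⁵h_f/L)·ln[ε/(3.7D) + √(3.17ν²L/(gD³h_f))]
√(gD⁵h_f/L) = √(9.81·0.0901⁵·170/1570) = 0.002511
ε/(3.7D) = 6.30×10^-4; √(3.17ν²L/(gD³h_f)) = 6.45×10^-5
Q = -0.965·0.002511·ln(6.944×10^-4) = 0.01762 m³/s
Check: V = 2.76 m/s, Re = 2.47×10^5, f = 0.02522, h_f = 171 m ≈ 170 m ✓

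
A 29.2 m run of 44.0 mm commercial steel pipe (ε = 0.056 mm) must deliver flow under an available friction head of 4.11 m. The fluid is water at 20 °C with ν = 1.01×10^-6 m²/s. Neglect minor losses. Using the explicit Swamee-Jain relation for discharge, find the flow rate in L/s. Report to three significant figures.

Q ≈ 3.49 L/s

Swamee-Jain (Type II): Q = -0.965·√(gD⁵h_f/L)·ln[ε/(3.7D) + √(3.17ν²L/(gD³h_f))]
√(gD⁵h_f/L) = √(9.81·0.0440⁵·4.11/29.2) = 4.772×10^-4
ε/(3.7D) = 3.44×10^-4; √(3.17ν²L/(gD³h_f)) = 1.66×10^-4
Q = -0.965·4.772×10^-4·ln(5.098×10^-4) = 0.003491 m³/s
Check: V = 2.30 m/s, Re = 1.00×10^5, f = 0.02325, h_f = 4.15 m ≈ 4.11 m ✓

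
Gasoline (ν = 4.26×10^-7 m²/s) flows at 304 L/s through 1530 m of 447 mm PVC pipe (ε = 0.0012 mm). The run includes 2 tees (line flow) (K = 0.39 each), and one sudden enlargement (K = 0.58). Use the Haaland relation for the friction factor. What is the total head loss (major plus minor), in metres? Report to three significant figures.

H_L ≈ 7.06 m

V = 4Q/(πD²) = 1.937 m/s; V²/2g = 0.1913 m
Re = 2.03×10^6, ε/D = 2.68×10^-6 → f = 0.01039 (Haaland)
Major: h_f = f(L/D)·V²/2g = 0.01039·3423·0.1913 = 6.803 m
Minor: ΣK = 1.36; h_m = ΣK·V²/2g = 0.2601 m
Total H_L = 6.803 + 0.2601 = 7.063 m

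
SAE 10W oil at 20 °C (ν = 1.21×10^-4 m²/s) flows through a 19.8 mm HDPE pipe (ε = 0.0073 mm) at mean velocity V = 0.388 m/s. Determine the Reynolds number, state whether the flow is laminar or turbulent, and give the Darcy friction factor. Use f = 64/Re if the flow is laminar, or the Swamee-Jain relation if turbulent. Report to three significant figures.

Re ≈ 63.5; laminar; f = 64/Re ≈ 1.01

Re = VD/ν = 0.3880·0.0198/1.21×10^-4 = 63.5
Re < 2300 → laminar → f = 64/Re = 1.008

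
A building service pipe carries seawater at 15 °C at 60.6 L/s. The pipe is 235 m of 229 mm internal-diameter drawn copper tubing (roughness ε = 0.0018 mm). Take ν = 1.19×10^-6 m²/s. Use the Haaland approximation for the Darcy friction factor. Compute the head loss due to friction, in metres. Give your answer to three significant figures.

h_f ≈ 1.65 m

V = 4Q/(πD²) = 4·0.0606/(π·0.229²) = 1.471 m/s
Re = VD/ν = 1.471·0.229/1.19×10^-6 = 2.83×10^5 → turbulent
ε/D = 0.0018/229 = 7.86×10^-6
Haaland: f = 0.01456
h_f = f(L/D)V²/(2g) = 0.01456·(235/0.229)·1.471²/(2·9.81) = 1.649 m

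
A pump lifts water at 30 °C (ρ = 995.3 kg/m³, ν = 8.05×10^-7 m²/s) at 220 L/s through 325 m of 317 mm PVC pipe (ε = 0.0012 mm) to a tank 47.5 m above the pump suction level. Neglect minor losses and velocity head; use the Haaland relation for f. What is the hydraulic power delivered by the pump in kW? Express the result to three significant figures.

P_hyd ≈ 112 kW

V = 4Q/(πD²) = 2.787 m/s; Re = 1.10×10^6; ε/D = 3.79×10^-6; f = 0.01147
h_f = f(L/D)V²/2g = 4.659 m
Total head H = z + h_f = 47.5 + 4.659 = 52.16 m
P_hyd = ρgQH = 995.3·9.81·0.220·52.16 = 112.0 kW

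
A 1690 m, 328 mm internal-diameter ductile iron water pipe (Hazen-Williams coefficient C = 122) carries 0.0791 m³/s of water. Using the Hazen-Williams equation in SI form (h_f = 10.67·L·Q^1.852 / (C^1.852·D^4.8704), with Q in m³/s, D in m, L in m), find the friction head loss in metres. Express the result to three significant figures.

h_f ≈ 5.12 m

h_f = 10.67·1690·0.0791^1.852 / (122^1.852·0.328^4.8704) = 5.122 m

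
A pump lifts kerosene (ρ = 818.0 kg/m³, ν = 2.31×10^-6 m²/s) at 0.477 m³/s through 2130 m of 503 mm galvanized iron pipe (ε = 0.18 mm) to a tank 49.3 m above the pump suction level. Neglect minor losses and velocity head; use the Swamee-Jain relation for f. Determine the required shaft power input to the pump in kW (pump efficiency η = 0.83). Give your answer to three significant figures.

P_shaft ≈ 324 kW

V = 4Q/(πD²) = 2.400 m/s; Re = 5.23×10^5; ε/D = 3.58×10^-4; f = 0.01677
h_f = f(L/D)V²/2g = 20.86 m
Total head H = z + h_f = 49.3 + 20.86 = 70.16 m
P_hyd = ρgQH = 818.0·9.81·0.477·70.16 = 268.5 kW
P_shaft = P_hyd/η = 268.5/0.83 = 323.5 kW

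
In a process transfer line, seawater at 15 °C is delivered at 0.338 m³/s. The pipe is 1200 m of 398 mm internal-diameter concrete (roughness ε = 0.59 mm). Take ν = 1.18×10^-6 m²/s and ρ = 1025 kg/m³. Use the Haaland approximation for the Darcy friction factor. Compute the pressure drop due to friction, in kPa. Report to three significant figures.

V = 4Q/(πD²) = 4·0.338/(π·0.398²) = 2.717 m/s
Re = VD/ν = 2.717·0.398/1.18×10^-6 = 9.16×10^5 → turbulent
ε/D = 0.59/398 = 0.00148
Haaland: f = 0.02192
h_f = f(L/D)V²/(2g) = 0.02192·(1200/0.398)·2.717²/(2·9.81) = 24.87 m
Δp = ρg·h_f = 1025·9.81·24.87 = 250.1 kPa

Δp ≈ 250 kPa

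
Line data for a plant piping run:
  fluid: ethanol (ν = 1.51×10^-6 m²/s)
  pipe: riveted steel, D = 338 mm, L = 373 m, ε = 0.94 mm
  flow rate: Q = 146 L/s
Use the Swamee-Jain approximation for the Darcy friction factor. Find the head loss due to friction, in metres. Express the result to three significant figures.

h_f ≈ 3.89 m

V = 4Q/(πD²) = 4·0.146/(π·0.338²) = 1.627 m/s
Re = VD/ν = 1.627·0.338/1.51×10^-6 = 3.64×10^5 → turbulent
ε/D = 0.94/338 = 0.00278
Swamee-Jain: f = 0.02614
h_f = f(L/D)V²/(2g) = 0.02614·(373/0.338)·1.627²/(2·9.81) = 3.893 m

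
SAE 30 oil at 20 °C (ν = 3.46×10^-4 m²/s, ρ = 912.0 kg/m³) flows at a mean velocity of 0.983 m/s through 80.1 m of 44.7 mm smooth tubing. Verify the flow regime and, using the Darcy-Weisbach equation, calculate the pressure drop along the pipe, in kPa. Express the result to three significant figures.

Re = VD/ν = 0.983·0.04470/3.46×10^-4 = 127 → laminar (Re < 2300)
f = 64/Re = 0.5040
h_f = f(L/D)V²/(2g) = 0.5040·(80.1/0.04470)·0.983²/(2·9.81) = 44.48 m
Δp = ρg·h_f = 912.0·9.81·44.48 = 397.9 kPa

Δp ≈ 398 kPa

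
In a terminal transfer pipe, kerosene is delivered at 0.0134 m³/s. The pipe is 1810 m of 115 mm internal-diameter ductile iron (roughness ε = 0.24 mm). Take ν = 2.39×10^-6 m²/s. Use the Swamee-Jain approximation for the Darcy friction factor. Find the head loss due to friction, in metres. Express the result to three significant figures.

h_f ≈ 35.3 m

V = 4Q/(πD²) = 4·0.0134/(π·0.115²) = 1.290 m/s
Re = VD/ν = 1.290·0.115/2.39×10^-6 = 6.21×10^4 → turbulent
ε/D = 0.24/115 = 0.00209
Swamee-Jain: f = 0.02645
h_f = f(L/D)V²/(2g) = 0.02645·(1810/0.115)·1.290²/(2·9.81) = 35.32 m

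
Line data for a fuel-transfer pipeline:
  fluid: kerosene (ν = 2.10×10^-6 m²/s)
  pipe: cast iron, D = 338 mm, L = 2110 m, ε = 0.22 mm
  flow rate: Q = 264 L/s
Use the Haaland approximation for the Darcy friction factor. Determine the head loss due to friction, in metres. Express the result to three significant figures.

h_f ≈ 51.0 m

V = 4Q/(πD²) = 4·0.264/(π·0.338²) = 2.942 m/s
Re = VD/ν = 2.942·0.338/2.10×10^-6 = 4.74×10^5 → turbulent
ε/D = 0.22/338 = 6.51×10^-4
Haaland: f = 0.01851
h_f = f(L/D)V²/(2g) = 0.01851·(2110/0.338)·2.942²/(2·9.81) = 50.99 m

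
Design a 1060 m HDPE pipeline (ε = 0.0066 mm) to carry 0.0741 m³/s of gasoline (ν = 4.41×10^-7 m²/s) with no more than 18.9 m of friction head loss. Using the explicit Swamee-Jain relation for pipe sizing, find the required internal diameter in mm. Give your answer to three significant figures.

D ≈ 200 mm

Swamee-Jain (Type III): D = 0.66·[ε^1.25·(LQ²/(gh_f))^4.75 + ν·Q^9.4·(L/(gh_f))^5.2]^0.04
LQ²/(gh_f) = 0.03139; L/(gh_f) = 5.717
Term 1 = ε^1.25·(…)^4.75 = 2.42×10^-14; Term 2 = ν·Q^9.4·(…)^5.2 = 9.08×10^-14
D = 0.66·(2.42×10^-14 + 9.08×10^-14)^0.04 = 0.2004 m = 200 mm
Check: V = 2.35 m/s, Re = 1.07×10^6, f = 0.01226, h_f = 18.2 m ≈ 18.9 m ✓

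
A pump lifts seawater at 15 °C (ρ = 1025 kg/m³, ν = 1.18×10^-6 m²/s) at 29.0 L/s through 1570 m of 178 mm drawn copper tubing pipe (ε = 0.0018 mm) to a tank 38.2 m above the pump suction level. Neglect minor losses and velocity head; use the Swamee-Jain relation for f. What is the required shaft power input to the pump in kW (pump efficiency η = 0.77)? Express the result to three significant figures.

P_shaft ≈ 18.2 kW

V = 4Q/(πD²) = 1.165 m/s; Re = 1.76×10^5; ε/D = 1.01×10^-5; f = 0.01602
h_f = f(L/D)V²/2g = 9.779 m
Total head H = z + h_f = 38.2 + 9.779 = 47.98 m
P_hyd = ρgQH = 1025·9.81·0.0290·47.98 = 13.99 kW
P_shaft = P_hyd/η = 13.99/0.77 = 18.17 kW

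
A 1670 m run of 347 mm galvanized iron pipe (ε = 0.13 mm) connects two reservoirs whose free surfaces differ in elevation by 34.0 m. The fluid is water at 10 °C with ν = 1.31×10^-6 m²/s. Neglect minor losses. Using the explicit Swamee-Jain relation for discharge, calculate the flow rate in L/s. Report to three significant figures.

Swamee-Jain (Type II): Q = -0.965·√(gD⁵h_f/L)·ln[ε/(3.7D) + √(3.17ν²L/(gD³h_f))]
√(gD⁵h_f/L) = √(9.81·0.347⁵·34.0/1670) = 0.03170
ε/(3.7D) = 1.01×10^-4; √(3.17ν²L/(gD³h_f)) = 2.55×10^-5
Q = -0.965·0.03170·ln(1.268×10^-4) = 0.2745 m³/s
Check: V = 2.90 m/s, Re = 7.69×10^5, f = 0.01656, h_f = 34.2 m ≈ 34.0 m ✓

Q ≈ 274 L/s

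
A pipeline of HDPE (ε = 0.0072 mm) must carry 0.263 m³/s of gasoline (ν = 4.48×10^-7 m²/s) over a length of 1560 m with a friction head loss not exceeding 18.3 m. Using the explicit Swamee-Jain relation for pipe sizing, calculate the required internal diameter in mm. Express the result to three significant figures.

D ≈ 352 mm

Swamee-Jain (Type III): D = 0.66·[ε^1.25·(LQ²/(gh_f))^4.75 + ν·Q^9.4·(L/(gh_f))^5.2]^0.04
LQ²/(gh_f) = 0.6011; L/(gh_f) = 8.690
Term 1 = ε^1.25·(…)^4.75 = 3.32×10^-8; Term 2 = ν·Q^9.4·(…)^5.2 = 1.21×10^-7
D = 0.66·(3.32×10^-8 + 1.21×10^-7)^0.04 = 0.3524 m = 352 mm
Check: V = 2.70 m/s, Re = 2.12×10^6, f = 0.01101, h_f = 18.1 m ≈ 18.3 m ✓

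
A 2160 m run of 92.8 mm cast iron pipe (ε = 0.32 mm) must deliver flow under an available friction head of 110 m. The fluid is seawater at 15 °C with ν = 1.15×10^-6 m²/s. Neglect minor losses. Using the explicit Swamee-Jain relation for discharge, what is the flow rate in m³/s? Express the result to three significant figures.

Q ≈ 0.0123 m³/s

Swamee-Jain (Type II): Q = -0.965·√(gD⁵h_f/L)·ln[ε/(3.7D) + √(3.17ν²L/(gD³h_f))]
√(gD⁵h_f/L) = √(9.81·0.0928⁵·110/2160) = 0.001854
ε/(3.7D) = 9.32×10^-4; √(3.17ν²L/(gD³h_f)) = 1.02×10^-4
Q = -0.965·0.001854·ln(0.001034) = 0.01230 m³/s
Check: V = 1.82 m/s, Re = 1.47×10^5, f = 0.02826, h_f = 111 m ≈ 110 m ✓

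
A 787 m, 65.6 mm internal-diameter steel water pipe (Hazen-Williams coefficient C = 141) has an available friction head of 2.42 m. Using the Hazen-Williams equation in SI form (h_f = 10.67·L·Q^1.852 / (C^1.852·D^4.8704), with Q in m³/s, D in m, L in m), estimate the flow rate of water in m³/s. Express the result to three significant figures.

Rearranging: Q = [h_f·C^1.852·D^4.8704 / (10.67·L)]^(1/1.852)
Q = [2.42·141^1.852·0.0656^4.8704 / (10.67·787)]^0.540 = 0.001337 m³/s

Q ≈ 0.00134 m³/s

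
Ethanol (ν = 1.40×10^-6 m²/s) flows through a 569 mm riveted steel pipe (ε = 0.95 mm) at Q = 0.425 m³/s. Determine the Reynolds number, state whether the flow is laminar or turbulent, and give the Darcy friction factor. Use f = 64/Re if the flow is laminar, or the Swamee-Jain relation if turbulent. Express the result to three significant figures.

V = 4Q/(πD²) = 1.671 m/s
Re = VD/ν = 1.671·0.569/1.40×10^-6 = 6.79×10^5
Re > 4000 → turbulent; ε/D = 0.00167
Swamee-Jain: f = 0.02274

Re ≈ 6.79×10^5; turbulent; f ≈ 0.0227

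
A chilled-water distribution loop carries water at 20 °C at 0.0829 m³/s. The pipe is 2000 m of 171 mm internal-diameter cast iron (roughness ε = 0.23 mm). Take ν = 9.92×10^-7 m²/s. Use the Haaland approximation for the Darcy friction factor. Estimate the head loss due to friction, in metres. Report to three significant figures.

h_f ≈ 167 m

V = 4Q/(πD²) = 4·0.0829/(π·0.171²) = 3.610 m/s
Re = VD/ν = 3.610·0.171/9.92×10^-7 = 6.22×10^5 → turbulent
ε/D = 0.23/171 = 0.00135
Haaland: f = 0.02152
h_f = f(L/D)V²/(2g) = 0.02152·(2000/0.171)·3.610²/(2·9.81) = 167.1 m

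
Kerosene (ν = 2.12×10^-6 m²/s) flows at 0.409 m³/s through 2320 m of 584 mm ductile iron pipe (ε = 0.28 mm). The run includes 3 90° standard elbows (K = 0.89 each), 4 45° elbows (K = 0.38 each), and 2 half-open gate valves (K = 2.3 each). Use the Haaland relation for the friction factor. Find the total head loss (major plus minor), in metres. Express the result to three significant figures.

H_L ≈ 9.35 m

V = 4Q/(πD²) = 1.527 m/s; V²/2g = 0.1188 m
Re = 4.21×10^5, ε/D = 4.79×10^-4 → f = 0.01759 (Haaland)
Major: h_f = f(L/D)·V²/2g = 0.01759·3973·0.1188 = 8.305 m
Minor: ΣK = 8.79; h_m = ΣK·V²/2g = 1.044 m
Total H_L = 8.305 + 1.044 = 9.350 m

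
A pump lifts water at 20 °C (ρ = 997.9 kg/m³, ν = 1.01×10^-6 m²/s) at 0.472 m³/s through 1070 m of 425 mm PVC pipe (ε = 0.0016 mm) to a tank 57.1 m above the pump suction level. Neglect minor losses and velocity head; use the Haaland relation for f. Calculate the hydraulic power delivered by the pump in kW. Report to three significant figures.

V = 4Q/(πD²) = 3.327 m/s; Re = 1.40×10^6; ε/D = 3.76×10^-6; f = 0.01104
h_f = f(L/D)V²/2g = 15.68 m
Total head H = z + h_f = 57.1 + 15.68 = 72.78 m
P_hyd = ρgQH = 997.9·9.81·0.472·72.78 = 336.3 kW

P_hyd ≈ 336 kW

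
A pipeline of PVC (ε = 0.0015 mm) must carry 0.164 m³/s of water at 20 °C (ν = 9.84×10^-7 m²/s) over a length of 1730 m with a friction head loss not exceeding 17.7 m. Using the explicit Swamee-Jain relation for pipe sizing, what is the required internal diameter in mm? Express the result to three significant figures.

Swamee-Jain (Type III): D = 0.66·[ε^1.25·(LQ²/(gh_f))^4.75 + ν·Q^9.4·(L/(gh_f))^5.2]^0.04
LQ²/(gh_f) = 0.2680; L/(gh_f) = 9.963
Term 1 = ε^1.25·(…)^4.75 = 1.01×10^-10; Term 2 = ν·Q^9.4·(…)^5.2 = 6.37×10^-9
D = 0.66·(1.01×10^-10 + 6.37×10^-9)^0.04 = 0.3104 m = 310 mm
Check: V = 2.17 m/s, Re = 6.84×10^5, f = 0.01248, h_f = 16.6 m ≈ 17.7 m ✓

D ≈ 310 mm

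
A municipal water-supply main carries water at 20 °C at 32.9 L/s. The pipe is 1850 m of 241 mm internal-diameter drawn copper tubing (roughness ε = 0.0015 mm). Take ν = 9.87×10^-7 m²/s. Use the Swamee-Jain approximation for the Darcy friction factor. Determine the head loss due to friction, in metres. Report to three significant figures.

h_f ≈ 3.25 m

V = 4Q/(πD²) = 4·0.0329/(π·0.241²) = 0.7212 m/s
Re = VD/ν = 0.7212·0.241/9.87×10^-7 = 1.76×10^5 → turbulent
ε/D = 0.0015/241 = 6.22×10^-6
Swamee-Jain: f = 0.01598
h_f = f(L/D)V²/(2g) = 0.01598·(1850/0.241)·0.7212²/(2·9.81) = 3.252 m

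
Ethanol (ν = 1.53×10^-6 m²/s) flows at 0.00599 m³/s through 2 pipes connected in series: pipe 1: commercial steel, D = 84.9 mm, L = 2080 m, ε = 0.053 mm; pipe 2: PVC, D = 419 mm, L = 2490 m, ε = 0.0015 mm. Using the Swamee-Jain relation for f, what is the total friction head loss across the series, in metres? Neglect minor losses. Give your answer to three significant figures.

Pipe 1: V = 1.058 m/s, Re = 5.87×10^4, ε/D = 6.24×10^-4, f = 0.02247, h_1 = f(L/D)V²/2g = 31.41 m
Pipe 2: V = 0.04344 m/s, Re = 1.19×10^4, ε/D = 3.58×10^-6, f = 0.02955, h_2 = f(L/D)V²/2g = 0.01689 m
Series → Q common, losses add: H = Σh = 31.43 m

H ≈ 31.4 m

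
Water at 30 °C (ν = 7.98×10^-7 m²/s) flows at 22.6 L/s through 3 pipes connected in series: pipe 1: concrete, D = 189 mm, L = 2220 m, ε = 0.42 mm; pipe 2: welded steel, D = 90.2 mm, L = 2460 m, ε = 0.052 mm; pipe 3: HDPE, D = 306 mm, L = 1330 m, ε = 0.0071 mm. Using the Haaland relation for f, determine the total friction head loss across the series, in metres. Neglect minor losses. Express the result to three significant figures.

H ≈ 327 m

Pipe 1: V = 0.8056 m/s, Re = 1.91×10^5, ε/D = 0.00222, f = 0.02491, h_1 = f(L/D)V²/2g = 9.675 m
Pipe 2: V = 3.537 m/s, Re = 4.00×10^5, ε/D = 5.76×10^-4, f = 0.01822, h_2 = f(L/D)V²/2g = 316.9 m
Pipe 3: V = 0.3073 m/s, Re = 1.18×10^5, ε/D = 2.32×10^-5, f = 0.01733, h_3 = f(L/D)V²/2g = 0.3626 m
Series → Q common, losses add: H = Σh = 326.9 m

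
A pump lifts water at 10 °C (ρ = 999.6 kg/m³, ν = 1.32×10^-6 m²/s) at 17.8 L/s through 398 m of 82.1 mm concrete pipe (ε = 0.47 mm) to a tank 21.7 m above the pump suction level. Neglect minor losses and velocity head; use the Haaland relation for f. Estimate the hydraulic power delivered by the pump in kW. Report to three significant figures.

V = 4Q/(πD²) = 3.362 m/s; Re = 2.09×10^5; ε/D = 0.00572; f = 0.03209
h_f = f(L/D)V²/2g = 89.65 m
Total head H = z + h_f = 21.7 + 89.65 = 111.3 m
P_hyd = ρgQH = 999.6·9.81·0.0178·111.3 = 19.44 kW

P_hyd ≈ 19.4 kW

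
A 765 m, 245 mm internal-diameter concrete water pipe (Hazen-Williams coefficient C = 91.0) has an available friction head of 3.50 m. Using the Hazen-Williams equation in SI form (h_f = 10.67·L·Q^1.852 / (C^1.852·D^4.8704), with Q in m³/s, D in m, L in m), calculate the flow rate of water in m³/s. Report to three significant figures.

Q ≈ 0.0342 m³/s

Rearranging: Q = [h_f·C^1.852·D^4.8704 / (10.67·L)]^(1/1.852)
Q = [3.50·91.0^1.852·0.245^4.8704 / (10.67·765)]^0.540 = 0.03422 m³/s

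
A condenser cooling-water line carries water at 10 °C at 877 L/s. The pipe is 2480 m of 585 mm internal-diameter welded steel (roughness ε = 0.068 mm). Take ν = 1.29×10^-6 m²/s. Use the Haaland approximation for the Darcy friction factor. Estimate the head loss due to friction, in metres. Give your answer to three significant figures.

V = 4Q/(πD²) = 4·0.877/(π·0.585²) = 3.263 m/s
Re = VD/ν = 3.263·0.585/1.29×10^-6 = 1.48×10^6 → turbulent
ε/D = 0.068/585 = 1.16×10^-4
Haaland: f = 0.01322
h_f = f(L/D)V²/(2g) = 0.01322·(2480/0.585)·3.263²/(2·9.81) = 30.40 m

h_f ≈ 30.4 m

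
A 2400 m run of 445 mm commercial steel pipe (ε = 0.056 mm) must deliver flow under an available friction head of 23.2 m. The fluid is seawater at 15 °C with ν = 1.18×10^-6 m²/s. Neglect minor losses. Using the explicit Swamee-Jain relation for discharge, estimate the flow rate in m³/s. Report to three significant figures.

Swamee-Jain (Type II): Q = -0.965·√(gD⁵h_f/L)·ln[ε/(3.7D) + √(3.17ν²L/(gD³h_f))]
√(gD⁵h_f/L) = √(9.81·0.445⁵·23.2/2400) = 0.04068
ε/(3.7D) = 3.40×10^-5; √(3.17ν²L/(gD³h_f)) = 2.30×10^-5
Q = -0.965·0.04068·ln(5.699×10^-5) = 0.3836 m³/s
Check: V = 2.47 m/s, Re = 9.30×10^5, f = 0.01395, h_f = 23.3 m ≈ 23.2 m ✓

Q ≈ 0.384 m³/s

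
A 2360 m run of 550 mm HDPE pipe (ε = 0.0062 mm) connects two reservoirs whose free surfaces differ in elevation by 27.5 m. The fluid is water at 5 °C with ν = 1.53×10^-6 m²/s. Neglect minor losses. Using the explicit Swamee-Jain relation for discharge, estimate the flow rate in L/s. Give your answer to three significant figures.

Swamee-Jain (Type II): Q = -0.965·√(gD⁵h_f/L)·ln[ε/(3.7D) + √(3.17ν²L/(gD³h_f))]
√(gD⁵h_f/L) = √(9.81·0.550⁵·27.5/2360) = 0.07585
ε/(3.7D) = 3.05×10^-6; √(3.17ν²L/(gD³h_f)) = 1.98×10^-5
Q = -0.965·0.07585·ln(2.280×10^-5) = 0.7824 m³/s
Check: V = 3.29 m/s, Re = 1.18×10^6, f = 0.01159, h_f = 27.5 m ≈ 27.5 m ✓

Q ≈ 782 L/s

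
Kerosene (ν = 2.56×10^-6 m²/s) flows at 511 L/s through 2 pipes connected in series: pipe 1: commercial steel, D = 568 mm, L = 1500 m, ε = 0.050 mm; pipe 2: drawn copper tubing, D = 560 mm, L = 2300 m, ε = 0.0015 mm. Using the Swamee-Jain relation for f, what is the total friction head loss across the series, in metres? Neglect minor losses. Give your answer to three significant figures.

Pipe 1: V = 2.017 m/s, Re = 4.47×10^5, ε/D = 8.80×10^-5, f = 0.01452, h_1 = f(L/D)V²/2g = 7.949 m
Pipe 2: V = 2.075 m/s, Re = 4.54×10^5, ε/D = 2.68×10^-6, f = 0.01336, h_2 = f(L/D)V²/2g = 12.04 m
Series → Q common, losses add: H = Σh = 19.99 m

H ≈ 20.0 m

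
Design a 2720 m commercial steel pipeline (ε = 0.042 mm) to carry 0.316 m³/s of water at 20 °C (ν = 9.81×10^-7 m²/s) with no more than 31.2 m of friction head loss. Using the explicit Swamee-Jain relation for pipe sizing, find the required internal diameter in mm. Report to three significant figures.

D ≈ 400 mm

Swamee-Jain (Type III): D = 0.66·[ε^1.25·(LQ²/(gh_f))^4.75 + ν·Q^9.4·(L/(gh_f))^5.2]^0.04
LQ²/(gh_f) = 0.8874; L/(gh_f) = 8.887
Term 1 = ε^1.25·(…)^4.75 = 1.92×10^-6; Term 2 = ν·Q^9.4·(…)^5.2 = 1.67×10^-6
D = 0.66·(1.92×10^-6 + 1.67×10^-6)^0.04 = 0.3997 m = 400 mm
Check: V = 2.52 m/s, Re = 1.03×10^6, f = 0.01355, h_f = 29.8 m ≈ 31.2 m ✓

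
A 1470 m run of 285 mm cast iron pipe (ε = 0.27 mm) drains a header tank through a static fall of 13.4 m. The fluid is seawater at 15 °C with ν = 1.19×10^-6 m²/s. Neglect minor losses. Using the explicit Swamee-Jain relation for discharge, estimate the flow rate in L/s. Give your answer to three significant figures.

Swamee-Jain (Type II): Q = -0.965·√(gD⁵h_f/L)·ln[ε/(3.7D) + √(3.17ν²L/(gD³h_f))]
√(gD⁵h_f/L) = √(9.81·0.285⁵·13.4/1470) = 0.01297
ε/(3.7D) = 2.56×10^-4; √(3.17ν²L/(gD³h_f)) = 4.66×10^-5
Q = -0.965·0.01297·ln(3.026×10^-4) = 0.1014 m³/s
Check: V = 1.59 m/s, Re = 3.81×10^5, f = 0.02032, h_f = 13.5 m ≈ 13.4 m ✓

Q ≈ 101 L/s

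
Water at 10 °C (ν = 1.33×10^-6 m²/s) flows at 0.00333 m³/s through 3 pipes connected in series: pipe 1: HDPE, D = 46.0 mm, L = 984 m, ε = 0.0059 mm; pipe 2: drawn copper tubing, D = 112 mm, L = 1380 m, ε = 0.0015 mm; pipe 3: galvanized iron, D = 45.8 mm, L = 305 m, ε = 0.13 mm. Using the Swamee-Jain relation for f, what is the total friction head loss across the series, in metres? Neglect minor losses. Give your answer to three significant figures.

H ≈ 128 m

Pipe 1: V = 2.004 m/s, Re = 6.93×10^4, ε/D = 1.28×10^-4, f = 0.01993, h_1 = f(L/D)V²/2g = 87.23 m
Pipe 2: V = 0.3380 m/s, Re = 2.85×10^4, ε/D = 1.34×10^-5, f = 0.02371, h_2 = f(L/D)V²/2g = 1.701 m
Pipe 3: V = 2.021 m/s, Re = 6.96×10^4, ε/D = 0.00284, f = 0.02793, h_3 = f(L/D)V²/2g = 38.73 m
Series → Q common, losses add: H = Σh = 127.7 m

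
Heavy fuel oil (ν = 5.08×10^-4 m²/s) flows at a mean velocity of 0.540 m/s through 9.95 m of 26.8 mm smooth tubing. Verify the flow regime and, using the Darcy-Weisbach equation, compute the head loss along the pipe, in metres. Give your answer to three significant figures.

Re = VD/ν = 0.540·0.02680/5.08×10^-4 = 28.5 → laminar (Re < 2300)
f = 64/Re = 2.247
h_f = f(L/D)V²/(2g) = 2.247·(9.95/0.02680)·0.540²/(2·9.81) = 12.40 m

h_f ≈ 12.4 m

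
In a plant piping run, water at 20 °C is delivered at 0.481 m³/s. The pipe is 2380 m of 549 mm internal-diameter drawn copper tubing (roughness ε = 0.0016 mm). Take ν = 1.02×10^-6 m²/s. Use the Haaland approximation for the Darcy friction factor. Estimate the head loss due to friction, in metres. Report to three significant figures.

V = 4Q/(πD²) = 4·0.481/(π·0.549²) = 2.032 m/s
Re = VD/ν = 2.032·0.549/1.02×10^-6 = 1.09×10^6 → turbulent
ε/D = 0.0016/549 = 2.91×10^-6
Haaland: f = 0.01146
h_f = f(L/D)V²/(2g) = 0.01146·(2380/0.549)·2.032²/(2·9.81) = 10.46 m

h_f ≈ 10.5 m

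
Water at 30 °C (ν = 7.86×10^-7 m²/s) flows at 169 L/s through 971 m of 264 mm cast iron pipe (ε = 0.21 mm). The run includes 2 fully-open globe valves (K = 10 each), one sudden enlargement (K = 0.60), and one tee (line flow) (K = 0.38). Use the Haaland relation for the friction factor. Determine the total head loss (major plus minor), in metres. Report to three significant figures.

H_L ≈ 44.0 m

V = 4Q/(πD²) = 3.087 m/s; V²/2g = 0.4858 m
Re = 1.04×10^6, ε/D = 7.95×10^-4 → f = 0.01893 (Haaland)
Major: h_f = f(L/D)·V²/2g = 0.01893·3678·0.4858 = 33.82 m
Minor: ΣK = 21.0; h_m = ΣK·V²/2g = 10.19 m
Total H_L = 33.82 + 10.19 = 44.01 m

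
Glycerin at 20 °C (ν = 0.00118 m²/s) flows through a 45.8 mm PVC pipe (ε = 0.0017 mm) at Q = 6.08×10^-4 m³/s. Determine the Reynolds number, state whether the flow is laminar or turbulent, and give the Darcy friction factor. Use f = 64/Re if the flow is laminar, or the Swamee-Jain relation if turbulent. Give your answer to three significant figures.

Re ≈ 14.3; laminar; f = 64/Re ≈ 4.47

V = 4Q/(πD²) = 0.3690 m/s
Re = VD/ν = 0.3690·0.0458/0.00118 = 14.3
Re < 2300 → laminar → f = 64/Re = 4.468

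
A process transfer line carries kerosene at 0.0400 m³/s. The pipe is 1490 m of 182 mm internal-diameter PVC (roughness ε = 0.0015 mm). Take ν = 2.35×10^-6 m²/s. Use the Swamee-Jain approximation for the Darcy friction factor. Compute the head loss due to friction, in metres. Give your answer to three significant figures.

V = 4Q/(πD²) = 4·0.0400/(π·0.182²) = 1.538 m/s
Re = VD/ν = 1.538·0.182/2.35×10^-6 = 1.19×10^5 → turbulent
ε/D = 0.0015/182 = 8.24×10^-6
Swamee-Jain: f = 0.01728
h_f = f(L/D)V²/(2g) = 0.01728·(1490/0.182)·1.538²/(2·9.81) = 17.05 m

h_f ≈ 17.1 m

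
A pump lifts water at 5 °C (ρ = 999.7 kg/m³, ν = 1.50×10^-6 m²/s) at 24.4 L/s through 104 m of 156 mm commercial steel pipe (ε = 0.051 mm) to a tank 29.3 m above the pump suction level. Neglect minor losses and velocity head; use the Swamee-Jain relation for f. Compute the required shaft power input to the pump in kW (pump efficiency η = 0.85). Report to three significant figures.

P_shaft ≈ 8.54 kW

V = 4Q/(πD²) = 1.277 m/s; Re = 1.33×10^5; ε/D = 3.27×10^-4; f = 0.01887
h_f = f(L/D)V²/2g = 1.045 m
Total head H = z + h_f = 29.3 + 1.045 = 30.34 m
P_hyd = ρgQH = 999.7·9.81·0.0244·30.34 = 7.261 kW
P_shaft = P_hyd/η = 7.261/0.85 = 8.543 kW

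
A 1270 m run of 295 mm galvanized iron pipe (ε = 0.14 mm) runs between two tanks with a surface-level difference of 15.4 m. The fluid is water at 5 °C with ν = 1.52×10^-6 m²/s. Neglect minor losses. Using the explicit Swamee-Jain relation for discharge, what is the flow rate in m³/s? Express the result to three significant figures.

Q ≈ 0.136 m³/s

Swamee-Jain (Type II): Q = -0.965·√(gD⁵h_f/L)·ln[ε/(3.7D) + √(3.17ν²L/(gD³h_f))]
√(gD⁵h_f/L) = √(9.81·0.295⁵·15.4/1270) = 0.01630
ε/(3.7D) = 1.28×10^-4; √(3.17ν²L/(gD³h_f)) = 4.90×10^-5
Q = -0.965·0.01630·ln(1.772×10^-4) = 0.1359 m³/s
Check: V = 1.99 m/s, Re = 3.86×10^5, f = 0.01788, h_f = 15.5 m ≈ 15.4 m ✓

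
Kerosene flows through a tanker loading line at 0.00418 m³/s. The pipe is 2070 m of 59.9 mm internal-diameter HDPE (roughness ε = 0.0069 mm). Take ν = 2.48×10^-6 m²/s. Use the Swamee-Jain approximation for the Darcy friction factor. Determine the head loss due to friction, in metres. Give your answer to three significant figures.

V = 4Q/(πD²) = 4·0.00418/(π·0.0599²) = 1.483 m/s
Re = VD/ν = 1.483·0.0599/2.48×10^-6 = 3.58×10^4 → turbulent
ε/D = 0.0069/59.9 = 1.15×10^-4
Swamee-Jain: f = 0.02280
h_f = f(L/D)V²/(2g) = 0.02280·(2070/0.0599)·1.483²/(2·9.81) = 88.36 m

h_f ≈ 88.4 m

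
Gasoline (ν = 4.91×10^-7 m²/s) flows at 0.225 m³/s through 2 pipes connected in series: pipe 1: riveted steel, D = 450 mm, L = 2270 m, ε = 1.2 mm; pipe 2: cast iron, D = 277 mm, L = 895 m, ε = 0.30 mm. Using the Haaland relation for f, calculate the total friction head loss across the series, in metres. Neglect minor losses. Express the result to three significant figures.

Pipe 1: V = 1.415 m/s, Re = 1.30×10^6, ε/D = 0.00267, f = 0.02547, h_1 = f(L/D)V²/2g = 13.11 m
Pipe 2: V = 3.734 m/s, Re = 2.11×10^6, ε/D = 0.00108, f = 0.02018, h_2 = f(L/D)V²/2g = 46.33 m
Series → Q common, losses add: H = Σh = 59.44 m

H ≈ 59.4 m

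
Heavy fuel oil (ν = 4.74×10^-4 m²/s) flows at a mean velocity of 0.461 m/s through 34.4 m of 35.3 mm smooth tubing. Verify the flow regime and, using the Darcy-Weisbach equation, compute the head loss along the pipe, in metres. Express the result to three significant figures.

Re = VD/ν = 0.461·0.03530/4.74×10^-4 = 34.3 → laminar (Re < 2300)
f = 64/Re = 1.864
h_f = f(L/D)V²/(2g) = 1.864·(34.4/0.03530)·0.461²/(2·9.81) = 19.68 m

h_f ≈ 19.7 m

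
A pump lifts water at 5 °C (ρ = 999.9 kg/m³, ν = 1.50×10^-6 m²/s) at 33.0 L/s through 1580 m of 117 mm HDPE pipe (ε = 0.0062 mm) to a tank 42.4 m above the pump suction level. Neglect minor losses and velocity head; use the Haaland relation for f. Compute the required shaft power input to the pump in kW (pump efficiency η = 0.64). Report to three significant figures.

V = 4Q/(πD²) = 3.069 m/s; Re = 2.39×10^5; ε/D = 5.30×10^-5; f = 0.01537
h_f = f(L/D)V²/2g = 99.66 m
Total head H = z + h_f = 42.4 + 99.66 = 142.1 m
P_hyd = ρgQH = 999.9·9.81·0.0330·142.1 = 45.99 kW
P_shaft = P_hyd/η = 45.99/0.64 = 71.85 kW

P_shaft ≈ 71.9 kW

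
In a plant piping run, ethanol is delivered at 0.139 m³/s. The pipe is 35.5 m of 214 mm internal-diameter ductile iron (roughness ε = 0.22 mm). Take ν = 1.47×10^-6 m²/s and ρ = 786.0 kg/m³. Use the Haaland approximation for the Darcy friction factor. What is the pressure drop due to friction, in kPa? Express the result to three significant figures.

V = 4Q/(πD²) = 4·0.139/(π·0.214²) = 3.865 m/s
Re = VD/ν = 3.865·0.214/1.47×10^-6 = 5.63×10^5 → turbulent
ε/D = 0.22/214 = 0.00103
Haaland: f = 0.02027
h_f = f(L/D)V²/(2g) = 0.02027·(35.5/0.214)·3.865²/(2·9.81) = 2.559 m
Δp = ρg·h_f = 786.0·9.81·2.559 = 19.73 kPa

Δp ≈ 19.7 kPa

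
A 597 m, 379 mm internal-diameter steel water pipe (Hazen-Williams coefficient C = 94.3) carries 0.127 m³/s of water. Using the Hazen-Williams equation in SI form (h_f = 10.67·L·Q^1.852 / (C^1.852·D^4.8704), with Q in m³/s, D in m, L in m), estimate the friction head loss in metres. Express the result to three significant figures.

h_f ≈ 3.47 m

h_f = 10.67·597·0.127^1.852 / (94.3^1.852·0.379^4.8704) = 3.466 m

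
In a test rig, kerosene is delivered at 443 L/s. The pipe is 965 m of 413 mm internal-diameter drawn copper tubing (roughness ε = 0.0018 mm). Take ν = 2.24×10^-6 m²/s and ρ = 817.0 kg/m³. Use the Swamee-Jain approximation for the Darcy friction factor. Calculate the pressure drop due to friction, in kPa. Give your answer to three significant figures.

V = 4Q/(πD²) = 4·0.443/(π·0.413²) = 3.307 m/s
Re = VD/ν = 3.307·0.413/2.24×10^-6 = 6.10×10^5 → turbulent
ε/D = 0.0018/413 = 4.36×10^-6
Swamee-Jain: f = 0.01272
h_f = f(L/D)V²/(2g) = 0.01272·(965/0.413)·3.307²/(2·9.81) = 16.56 m
Δp = ρg·h_f = 817.0·9.81·16.56 = 132.7 kPa

Δp ≈ 133 kPa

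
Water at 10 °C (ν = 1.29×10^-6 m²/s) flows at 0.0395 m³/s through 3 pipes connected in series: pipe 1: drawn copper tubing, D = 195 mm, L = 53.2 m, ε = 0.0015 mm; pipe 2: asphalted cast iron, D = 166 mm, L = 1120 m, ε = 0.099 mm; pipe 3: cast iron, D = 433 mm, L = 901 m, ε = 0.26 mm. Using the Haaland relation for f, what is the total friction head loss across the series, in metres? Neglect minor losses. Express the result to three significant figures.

H ≈ 22.2 m

Pipe 1: V = 1.323 m/s, Re = 2.00×10^5, ε/D = 7.69×10^-6, f = 0.01554, h_1 = f(L/D)V²/2g = 0.3781 m
Pipe 2: V = 1.825 m/s, Re = 2.35×10^5, ε/D = 5.96×10^-4, f = 0.01890, h_2 = f(L/D)V²/2g = 21.65 m
Pipe 3: V = 0.2682 m/s, Re = 9.00×10^4, ε/D = 6.00×10^-4, f = 0.02074, h_3 = f(L/D)V²/2g = 0.1583 m
Series → Q common, losses add: H = Σh = 22.19 m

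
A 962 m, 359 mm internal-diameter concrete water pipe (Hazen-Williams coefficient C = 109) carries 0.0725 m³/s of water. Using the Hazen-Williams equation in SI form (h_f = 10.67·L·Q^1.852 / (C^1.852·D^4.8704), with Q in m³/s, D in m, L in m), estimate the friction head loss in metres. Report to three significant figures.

h_f = 10.67·962·0.0725^1.852 / (109^1.852·0.359^4.8704) = 1.969 m

h_f ≈ 1.97 m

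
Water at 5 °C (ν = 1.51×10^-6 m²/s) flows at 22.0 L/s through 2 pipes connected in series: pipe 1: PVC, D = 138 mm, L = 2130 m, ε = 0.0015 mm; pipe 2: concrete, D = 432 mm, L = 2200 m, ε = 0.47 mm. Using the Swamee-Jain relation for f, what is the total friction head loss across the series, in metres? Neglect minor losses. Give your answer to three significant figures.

Pipe 1: V = 1.471 m/s, Re = 1.34×10^5, ε/D = 1.09×10^-5, f = 0.01689, h_1 = f(L/D)V²/2g = 28.74 m
Pipe 2: V = 0.1501 m/s, Re = 4.29×10^4, ε/D = 0.00109, f = 0.02494, h_2 = f(L/D)V²/2g = 0.1459 m
Series → Q common, losses add: H = Σh = 28.89 m

H ≈ 28.9 m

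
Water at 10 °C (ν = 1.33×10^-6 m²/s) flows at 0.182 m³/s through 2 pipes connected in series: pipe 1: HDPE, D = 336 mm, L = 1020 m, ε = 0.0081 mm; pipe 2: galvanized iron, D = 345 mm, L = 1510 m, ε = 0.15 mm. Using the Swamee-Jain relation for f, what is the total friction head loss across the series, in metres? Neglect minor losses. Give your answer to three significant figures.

H ≈ 23.4 m

Pipe 1: V = 2.053 m/s, Re = 5.19×10^5, ε/D = 2.41×10^-5, f = 0.01339, h_1 = f(L/D)V²/2g = 8.730 m
Pipe 2: V = 1.947 m/s, Re = 5.05×10^5, ε/D = 4.35×10^-4, f = 0.01734, h_2 = f(L/D)V²/2g = 14.67 m
Series → Q common, losses add: H = Σh = 23.40 m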